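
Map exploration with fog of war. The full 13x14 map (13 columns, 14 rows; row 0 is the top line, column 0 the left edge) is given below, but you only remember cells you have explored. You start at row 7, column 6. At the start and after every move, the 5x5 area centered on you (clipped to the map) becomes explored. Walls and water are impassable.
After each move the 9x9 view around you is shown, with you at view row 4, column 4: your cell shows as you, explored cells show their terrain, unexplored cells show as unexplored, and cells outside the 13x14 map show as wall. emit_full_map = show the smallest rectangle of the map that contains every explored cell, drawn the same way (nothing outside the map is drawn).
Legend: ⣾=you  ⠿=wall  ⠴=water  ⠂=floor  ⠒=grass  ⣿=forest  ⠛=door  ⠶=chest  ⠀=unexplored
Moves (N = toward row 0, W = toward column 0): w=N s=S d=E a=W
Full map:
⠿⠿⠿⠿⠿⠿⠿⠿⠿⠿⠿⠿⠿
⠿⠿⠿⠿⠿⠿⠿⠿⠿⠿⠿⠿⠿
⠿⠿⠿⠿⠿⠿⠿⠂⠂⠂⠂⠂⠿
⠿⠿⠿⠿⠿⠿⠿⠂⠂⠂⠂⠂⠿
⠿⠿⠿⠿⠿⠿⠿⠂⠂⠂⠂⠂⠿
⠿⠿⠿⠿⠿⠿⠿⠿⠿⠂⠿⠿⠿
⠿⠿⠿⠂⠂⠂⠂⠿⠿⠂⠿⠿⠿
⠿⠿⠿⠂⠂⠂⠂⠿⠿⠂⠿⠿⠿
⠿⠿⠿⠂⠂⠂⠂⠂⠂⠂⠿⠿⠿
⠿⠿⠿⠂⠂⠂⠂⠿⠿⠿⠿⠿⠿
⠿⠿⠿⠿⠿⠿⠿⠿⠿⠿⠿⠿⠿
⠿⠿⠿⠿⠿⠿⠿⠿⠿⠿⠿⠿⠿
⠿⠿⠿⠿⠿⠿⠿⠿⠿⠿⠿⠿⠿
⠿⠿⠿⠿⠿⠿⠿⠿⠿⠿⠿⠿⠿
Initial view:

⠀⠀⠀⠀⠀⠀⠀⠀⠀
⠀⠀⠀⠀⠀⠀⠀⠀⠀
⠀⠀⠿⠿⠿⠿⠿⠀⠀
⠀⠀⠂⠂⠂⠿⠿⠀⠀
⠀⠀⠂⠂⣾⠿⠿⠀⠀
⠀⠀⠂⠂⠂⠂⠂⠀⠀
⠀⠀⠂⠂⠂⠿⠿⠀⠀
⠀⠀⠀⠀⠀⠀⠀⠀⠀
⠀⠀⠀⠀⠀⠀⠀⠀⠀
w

⠀⠀⠀⠀⠀⠀⠀⠀⠀
⠀⠀⠀⠀⠀⠀⠀⠀⠀
⠀⠀⠿⠿⠿⠂⠂⠀⠀
⠀⠀⠿⠿⠿⠿⠿⠀⠀
⠀⠀⠂⠂⣾⠿⠿⠀⠀
⠀⠀⠂⠂⠂⠿⠿⠀⠀
⠀⠀⠂⠂⠂⠂⠂⠀⠀
⠀⠀⠂⠂⠂⠿⠿⠀⠀
⠀⠀⠀⠀⠀⠀⠀⠀⠀

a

⠀⠀⠀⠀⠀⠀⠀⠀⠀
⠀⠀⠀⠀⠀⠀⠀⠀⠀
⠀⠀⠿⠿⠿⠿⠂⠂⠀
⠀⠀⠿⠿⠿⠿⠿⠿⠀
⠀⠀⠂⠂⣾⠂⠿⠿⠀
⠀⠀⠂⠂⠂⠂⠿⠿⠀
⠀⠀⠂⠂⠂⠂⠂⠂⠀
⠀⠀⠀⠂⠂⠂⠿⠿⠀
⠀⠀⠀⠀⠀⠀⠀⠀⠀

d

⠀⠀⠀⠀⠀⠀⠀⠀⠀
⠀⠀⠀⠀⠀⠀⠀⠀⠀
⠀⠿⠿⠿⠿⠂⠂⠀⠀
⠀⠿⠿⠿⠿⠿⠿⠀⠀
⠀⠂⠂⠂⣾⠿⠿⠀⠀
⠀⠂⠂⠂⠂⠿⠿⠀⠀
⠀⠂⠂⠂⠂⠂⠂⠀⠀
⠀⠀⠂⠂⠂⠿⠿⠀⠀
⠀⠀⠀⠀⠀⠀⠀⠀⠀

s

⠀⠀⠀⠀⠀⠀⠀⠀⠀
⠀⠿⠿⠿⠿⠂⠂⠀⠀
⠀⠿⠿⠿⠿⠿⠿⠀⠀
⠀⠂⠂⠂⠂⠿⠿⠀⠀
⠀⠂⠂⠂⣾⠿⠿⠀⠀
⠀⠂⠂⠂⠂⠂⠂⠀⠀
⠀⠀⠂⠂⠂⠿⠿⠀⠀
⠀⠀⠀⠀⠀⠀⠀⠀⠀
⠀⠀⠀⠀⠀⠀⠀⠀⠀

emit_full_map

⠿⠿⠿⠿⠂⠂
⠿⠿⠿⠿⠿⠿
⠂⠂⠂⠂⠿⠿
⠂⠂⠂⣾⠿⠿
⠂⠂⠂⠂⠂⠂
⠀⠂⠂⠂⠿⠿

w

⠀⠀⠀⠀⠀⠀⠀⠀⠀
⠀⠀⠀⠀⠀⠀⠀⠀⠀
⠀⠿⠿⠿⠿⠂⠂⠀⠀
⠀⠿⠿⠿⠿⠿⠿⠀⠀
⠀⠂⠂⠂⣾⠿⠿⠀⠀
⠀⠂⠂⠂⠂⠿⠿⠀⠀
⠀⠂⠂⠂⠂⠂⠂⠀⠀
⠀⠀⠂⠂⠂⠿⠿⠀⠀
⠀⠀⠀⠀⠀⠀⠀⠀⠀

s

⠀⠀⠀⠀⠀⠀⠀⠀⠀
⠀⠿⠿⠿⠿⠂⠂⠀⠀
⠀⠿⠿⠿⠿⠿⠿⠀⠀
⠀⠂⠂⠂⠂⠿⠿⠀⠀
⠀⠂⠂⠂⣾⠿⠿⠀⠀
⠀⠂⠂⠂⠂⠂⠂⠀⠀
⠀⠀⠂⠂⠂⠿⠿⠀⠀
⠀⠀⠀⠀⠀⠀⠀⠀⠀
⠀⠀⠀⠀⠀⠀⠀⠀⠀


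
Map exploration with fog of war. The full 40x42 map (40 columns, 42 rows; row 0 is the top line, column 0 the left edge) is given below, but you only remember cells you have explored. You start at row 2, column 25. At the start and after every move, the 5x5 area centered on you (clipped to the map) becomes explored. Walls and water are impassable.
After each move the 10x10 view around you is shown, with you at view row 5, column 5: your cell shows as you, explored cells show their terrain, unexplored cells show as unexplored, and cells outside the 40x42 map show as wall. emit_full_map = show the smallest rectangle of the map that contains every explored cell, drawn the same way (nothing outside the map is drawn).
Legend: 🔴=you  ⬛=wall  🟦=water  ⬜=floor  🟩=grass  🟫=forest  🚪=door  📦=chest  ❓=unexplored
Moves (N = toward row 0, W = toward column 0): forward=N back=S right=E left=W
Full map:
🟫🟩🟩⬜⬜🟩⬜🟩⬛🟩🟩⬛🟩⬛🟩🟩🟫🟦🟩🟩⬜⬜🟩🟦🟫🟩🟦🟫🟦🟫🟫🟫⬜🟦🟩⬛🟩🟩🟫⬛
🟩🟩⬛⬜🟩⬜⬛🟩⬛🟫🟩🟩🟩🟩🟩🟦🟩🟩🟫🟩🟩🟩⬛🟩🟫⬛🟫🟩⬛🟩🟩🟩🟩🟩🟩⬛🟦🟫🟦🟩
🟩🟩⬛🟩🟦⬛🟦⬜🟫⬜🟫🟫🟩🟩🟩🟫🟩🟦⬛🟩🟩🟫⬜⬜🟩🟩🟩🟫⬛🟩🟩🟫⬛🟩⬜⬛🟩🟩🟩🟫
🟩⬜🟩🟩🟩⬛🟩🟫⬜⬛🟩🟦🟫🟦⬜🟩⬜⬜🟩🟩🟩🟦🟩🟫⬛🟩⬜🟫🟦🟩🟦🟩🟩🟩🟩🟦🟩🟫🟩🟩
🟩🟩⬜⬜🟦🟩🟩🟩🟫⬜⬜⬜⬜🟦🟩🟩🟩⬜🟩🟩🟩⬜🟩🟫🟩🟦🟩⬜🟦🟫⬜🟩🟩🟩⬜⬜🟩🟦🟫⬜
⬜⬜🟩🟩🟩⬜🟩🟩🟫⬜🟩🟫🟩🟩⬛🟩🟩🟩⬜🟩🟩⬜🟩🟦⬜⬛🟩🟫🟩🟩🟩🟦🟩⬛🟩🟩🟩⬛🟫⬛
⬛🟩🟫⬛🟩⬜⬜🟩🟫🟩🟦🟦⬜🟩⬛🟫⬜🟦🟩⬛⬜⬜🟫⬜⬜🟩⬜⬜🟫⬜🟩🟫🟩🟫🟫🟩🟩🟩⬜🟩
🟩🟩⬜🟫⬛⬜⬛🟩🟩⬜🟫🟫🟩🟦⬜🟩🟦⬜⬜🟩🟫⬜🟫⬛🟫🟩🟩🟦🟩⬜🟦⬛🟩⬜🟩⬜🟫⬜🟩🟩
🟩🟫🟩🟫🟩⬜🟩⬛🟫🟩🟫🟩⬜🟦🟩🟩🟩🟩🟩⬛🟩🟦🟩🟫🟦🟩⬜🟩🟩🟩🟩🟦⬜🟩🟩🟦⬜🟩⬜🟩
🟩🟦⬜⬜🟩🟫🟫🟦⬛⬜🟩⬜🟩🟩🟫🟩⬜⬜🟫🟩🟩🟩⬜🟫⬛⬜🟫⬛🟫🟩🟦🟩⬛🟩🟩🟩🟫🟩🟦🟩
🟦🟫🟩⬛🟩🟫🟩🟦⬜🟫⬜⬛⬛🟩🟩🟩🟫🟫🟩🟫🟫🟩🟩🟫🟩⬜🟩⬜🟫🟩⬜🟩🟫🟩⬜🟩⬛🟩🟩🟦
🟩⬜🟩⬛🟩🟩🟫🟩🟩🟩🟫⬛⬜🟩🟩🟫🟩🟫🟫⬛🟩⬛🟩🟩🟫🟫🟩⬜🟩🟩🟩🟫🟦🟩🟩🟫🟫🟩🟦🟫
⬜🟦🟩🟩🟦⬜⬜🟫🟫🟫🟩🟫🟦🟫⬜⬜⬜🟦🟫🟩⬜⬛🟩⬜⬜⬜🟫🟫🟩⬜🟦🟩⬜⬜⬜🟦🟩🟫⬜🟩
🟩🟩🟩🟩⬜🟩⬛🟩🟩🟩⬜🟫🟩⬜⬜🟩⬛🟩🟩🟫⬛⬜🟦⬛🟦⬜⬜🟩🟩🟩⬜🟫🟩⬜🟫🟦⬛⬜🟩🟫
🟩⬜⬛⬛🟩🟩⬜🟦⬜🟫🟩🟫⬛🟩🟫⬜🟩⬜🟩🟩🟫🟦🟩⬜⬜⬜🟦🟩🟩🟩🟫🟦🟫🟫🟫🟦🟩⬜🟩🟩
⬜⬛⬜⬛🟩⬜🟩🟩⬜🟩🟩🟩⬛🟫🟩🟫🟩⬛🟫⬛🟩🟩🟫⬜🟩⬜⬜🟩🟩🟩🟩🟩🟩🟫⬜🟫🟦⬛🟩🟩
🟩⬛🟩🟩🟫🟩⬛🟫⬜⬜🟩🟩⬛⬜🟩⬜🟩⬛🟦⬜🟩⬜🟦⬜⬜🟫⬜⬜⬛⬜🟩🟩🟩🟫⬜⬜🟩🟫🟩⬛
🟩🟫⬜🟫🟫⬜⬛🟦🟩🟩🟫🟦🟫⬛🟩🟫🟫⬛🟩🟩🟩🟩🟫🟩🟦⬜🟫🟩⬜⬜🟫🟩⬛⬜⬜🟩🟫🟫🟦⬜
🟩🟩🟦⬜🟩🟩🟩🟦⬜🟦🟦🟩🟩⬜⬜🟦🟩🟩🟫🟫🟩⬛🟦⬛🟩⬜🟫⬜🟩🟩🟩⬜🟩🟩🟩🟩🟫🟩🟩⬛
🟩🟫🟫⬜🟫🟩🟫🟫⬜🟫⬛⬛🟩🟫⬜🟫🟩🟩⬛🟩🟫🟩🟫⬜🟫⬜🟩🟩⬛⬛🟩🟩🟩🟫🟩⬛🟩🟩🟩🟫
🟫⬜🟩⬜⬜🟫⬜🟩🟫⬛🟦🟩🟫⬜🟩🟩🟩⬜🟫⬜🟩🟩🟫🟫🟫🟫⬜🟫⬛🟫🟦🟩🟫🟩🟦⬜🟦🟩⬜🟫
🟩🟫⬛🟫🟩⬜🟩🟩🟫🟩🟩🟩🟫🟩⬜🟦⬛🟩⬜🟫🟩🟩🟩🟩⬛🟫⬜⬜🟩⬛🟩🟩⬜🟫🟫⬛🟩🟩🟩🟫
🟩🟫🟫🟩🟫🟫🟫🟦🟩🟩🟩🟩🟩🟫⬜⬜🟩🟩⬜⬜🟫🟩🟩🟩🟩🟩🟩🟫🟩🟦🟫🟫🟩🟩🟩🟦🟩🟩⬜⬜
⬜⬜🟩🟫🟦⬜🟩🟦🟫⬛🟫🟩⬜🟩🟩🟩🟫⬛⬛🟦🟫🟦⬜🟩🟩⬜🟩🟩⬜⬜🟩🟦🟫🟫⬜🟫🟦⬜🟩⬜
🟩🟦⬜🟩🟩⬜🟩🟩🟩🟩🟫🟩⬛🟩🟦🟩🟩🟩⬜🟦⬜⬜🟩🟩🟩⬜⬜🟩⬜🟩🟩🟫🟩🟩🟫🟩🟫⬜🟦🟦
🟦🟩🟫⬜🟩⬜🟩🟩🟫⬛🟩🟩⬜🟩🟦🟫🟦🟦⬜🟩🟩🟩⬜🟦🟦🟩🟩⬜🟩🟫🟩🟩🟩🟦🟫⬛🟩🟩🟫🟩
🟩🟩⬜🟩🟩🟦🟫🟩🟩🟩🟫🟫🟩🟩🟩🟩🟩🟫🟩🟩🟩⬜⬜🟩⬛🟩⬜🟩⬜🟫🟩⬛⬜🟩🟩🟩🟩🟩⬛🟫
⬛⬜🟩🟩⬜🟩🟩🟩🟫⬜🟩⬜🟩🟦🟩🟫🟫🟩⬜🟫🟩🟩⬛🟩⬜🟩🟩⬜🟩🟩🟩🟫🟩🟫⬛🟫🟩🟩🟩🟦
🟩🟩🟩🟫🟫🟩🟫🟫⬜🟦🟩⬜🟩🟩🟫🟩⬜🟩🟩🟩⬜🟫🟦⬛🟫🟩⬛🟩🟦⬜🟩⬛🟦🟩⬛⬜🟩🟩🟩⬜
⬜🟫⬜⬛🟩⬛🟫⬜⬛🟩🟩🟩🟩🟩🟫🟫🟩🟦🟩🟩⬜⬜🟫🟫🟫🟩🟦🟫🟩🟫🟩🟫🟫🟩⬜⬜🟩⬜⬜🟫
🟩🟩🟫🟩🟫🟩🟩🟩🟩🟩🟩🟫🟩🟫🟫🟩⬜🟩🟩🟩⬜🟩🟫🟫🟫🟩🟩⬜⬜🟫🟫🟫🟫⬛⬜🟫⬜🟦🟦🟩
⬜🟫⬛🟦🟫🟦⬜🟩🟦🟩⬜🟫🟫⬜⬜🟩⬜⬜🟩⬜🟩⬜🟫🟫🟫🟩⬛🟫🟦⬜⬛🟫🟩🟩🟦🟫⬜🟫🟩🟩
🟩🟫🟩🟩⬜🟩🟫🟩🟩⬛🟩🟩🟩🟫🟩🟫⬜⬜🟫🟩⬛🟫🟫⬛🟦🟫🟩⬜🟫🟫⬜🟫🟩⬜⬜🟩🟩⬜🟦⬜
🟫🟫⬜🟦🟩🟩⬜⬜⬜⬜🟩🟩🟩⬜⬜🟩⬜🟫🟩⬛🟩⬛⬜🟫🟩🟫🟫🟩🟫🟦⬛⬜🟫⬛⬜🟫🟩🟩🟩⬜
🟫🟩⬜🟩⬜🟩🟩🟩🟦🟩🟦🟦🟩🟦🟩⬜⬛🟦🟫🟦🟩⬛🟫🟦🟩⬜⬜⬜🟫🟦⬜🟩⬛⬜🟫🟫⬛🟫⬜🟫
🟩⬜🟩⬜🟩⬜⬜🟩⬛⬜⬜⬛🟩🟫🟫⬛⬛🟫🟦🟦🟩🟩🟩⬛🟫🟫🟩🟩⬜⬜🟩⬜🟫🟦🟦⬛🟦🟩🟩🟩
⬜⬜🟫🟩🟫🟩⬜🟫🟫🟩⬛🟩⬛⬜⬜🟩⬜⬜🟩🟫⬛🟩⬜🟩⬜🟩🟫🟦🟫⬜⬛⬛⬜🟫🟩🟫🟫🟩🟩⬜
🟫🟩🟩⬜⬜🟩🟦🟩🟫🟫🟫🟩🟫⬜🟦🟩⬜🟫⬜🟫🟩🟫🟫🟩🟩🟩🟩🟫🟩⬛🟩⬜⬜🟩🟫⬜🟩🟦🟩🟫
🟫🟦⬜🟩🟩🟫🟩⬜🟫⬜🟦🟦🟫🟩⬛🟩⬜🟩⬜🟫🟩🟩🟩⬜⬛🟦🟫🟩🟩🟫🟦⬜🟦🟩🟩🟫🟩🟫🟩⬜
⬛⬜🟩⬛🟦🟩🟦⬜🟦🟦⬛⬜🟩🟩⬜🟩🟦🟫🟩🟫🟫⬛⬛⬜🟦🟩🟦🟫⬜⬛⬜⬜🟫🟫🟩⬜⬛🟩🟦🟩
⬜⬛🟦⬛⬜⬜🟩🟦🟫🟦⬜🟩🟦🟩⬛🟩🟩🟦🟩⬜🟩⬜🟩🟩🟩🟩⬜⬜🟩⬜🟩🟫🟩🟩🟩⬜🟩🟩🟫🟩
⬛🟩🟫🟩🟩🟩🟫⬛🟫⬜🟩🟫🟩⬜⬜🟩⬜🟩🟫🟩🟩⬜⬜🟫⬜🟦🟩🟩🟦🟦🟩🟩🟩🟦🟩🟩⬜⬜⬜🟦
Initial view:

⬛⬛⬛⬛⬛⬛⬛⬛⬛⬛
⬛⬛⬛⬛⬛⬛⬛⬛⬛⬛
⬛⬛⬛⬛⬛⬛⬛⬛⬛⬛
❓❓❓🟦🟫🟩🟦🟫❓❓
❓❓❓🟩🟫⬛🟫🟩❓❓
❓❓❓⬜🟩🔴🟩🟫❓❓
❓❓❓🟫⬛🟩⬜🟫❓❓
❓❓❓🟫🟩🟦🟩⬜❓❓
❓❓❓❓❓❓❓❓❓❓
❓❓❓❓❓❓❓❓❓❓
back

⬛⬛⬛⬛⬛⬛⬛⬛⬛⬛
⬛⬛⬛⬛⬛⬛⬛⬛⬛⬛
❓❓❓🟦🟫🟩🟦🟫❓❓
❓❓❓🟩🟫⬛🟫🟩❓❓
❓❓❓⬜🟩🟩🟩🟫❓❓
❓❓❓🟫⬛🔴⬜🟫❓❓
❓❓❓🟫🟩🟦🟩⬜❓❓
❓❓❓🟦⬜⬛🟩🟫❓❓
❓❓❓❓❓❓❓❓❓❓
❓❓❓❓❓❓❓❓❓❓

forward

⬛⬛⬛⬛⬛⬛⬛⬛⬛⬛
⬛⬛⬛⬛⬛⬛⬛⬛⬛⬛
⬛⬛⬛⬛⬛⬛⬛⬛⬛⬛
❓❓❓🟦🟫🟩🟦🟫❓❓
❓❓❓🟩🟫⬛🟫🟩❓❓
❓❓❓⬜🟩🔴🟩🟫❓❓
❓❓❓🟫⬛🟩⬜🟫❓❓
❓❓❓🟫🟩🟦🟩⬜❓❓
❓❓❓🟦⬜⬛🟩🟫❓❓
❓❓❓❓❓❓❓❓❓❓

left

⬛⬛⬛⬛⬛⬛⬛⬛⬛⬛
⬛⬛⬛⬛⬛⬛⬛⬛⬛⬛
⬛⬛⬛⬛⬛⬛⬛⬛⬛⬛
❓❓❓🟩🟦🟫🟩🟦🟫❓
❓❓❓⬛🟩🟫⬛🟫🟩❓
❓❓❓⬜⬜🔴🟩🟩🟫❓
❓❓❓🟩🟫⬛🟩⬜🟫❓
❓❓❓🟩🟫🟩🟦🟩⬜❓
❓❓❓❓🟦⬜⬛🟩🟫❓
❓❓❓❓❓❓❓❓❓❓

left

⬛⬛⬛⬛⬛⬛⬛⬛⬛⬛
⬛⬛⬛⬛⬛⬛⬛⬛⬛⬛
⬛⬛⬛⬛⬛⬛⬛⬛⬛⬛
❓❓❓⬜🟩🟦🟫🟩🟦🟫
❓❓❓🟩⬛🟩🟫⬛🟫🟩
❓❓❓🟫⬜🔴🟩🟩🟩🟫
❓❓❓🟦🟩🟫⬛🟩⬜🟫
❓❓❓⬜🟩🟫🟩🟦🟩⬜
❓❓❓❓❓🟦⬜⬛🟩🟫
❓❓❓❓❓❓❓❓❓❓

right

⬛⬛⬛⬛⬛⬛⬛⬛⬛⬛
⬛⬛⬛⬛⬛⬛⬛⬛⬛⬛
⬛⬛⬛⬛⬛⬛⬛⬛⬛⬛
❓❓⬜🟩🟦🟫🟩🟦🟫❓
❓❓🟩⬛🟩🟫⬛🟫🟩❓
❓❓🟫⬜⬜🔴🟩🟩🟫❓
❓❓🟦🟩🟫⬛🟩⬜🟫❓
❓❓⬜🟩🟫🟩🟦🟩⬜❓
❓❓❓❓🟦⬜⬛🟩🟫❓
❓❓❓❓❓❓❓❓❓❓

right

⬛⬛⬛⬛⬛⬛⬛⬛⬛⬛
⬛⬛⬛⬛⬛⬛⬛⬛⬛⬛
⬛⬛⬛⬛⬛⬛⬛⬛⬛⬛
❓⬜🟩🟦🟫🟩🟦🟫❓❓
❓🟩⬛🟩🟫⬛🟫🟩❓❓
❓🟫⬜⬜🟩🔴🟩🟫❓❓
❓🟦🟩🟫⬛🟩⬜🟫❓❓
❓⬜🟩🟫🟩🟦🟩⬜❓❓
❓❓❓🟦⬜⬛🟩🟫❓❓
❓❓❓❓❓❓❓❓❓❓

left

⬛⬛⬛⬛⬛⬛⬛⬛⬛⬛
⬛⬛⬛⬛⬛⬛⬛⬛⬛⬛
⬛⬛⬛⬛⬛⬛⬛⬛⬛⬛
❓❓⬜🟩🟦🟫🟩🟦🟫❓
❓❓🟩⬛🟩🟫⬛🟫🟩❓
❓❓🟫⬜⬜🔴🟩🟩🟫❓
❓❓🟦🟩🟫⬛🟩⬜🟫❓
❓❓⬜🟩🟫🟩🟦🟩⬜❓
❓❓❓❓🟦⬜⬛🟩🟫❓
❓❓❓❓❓❓❓❓❓❓

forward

⬛⬛⬛⬛⬛⬛⬛⬛⬛⬛
⬛⬛⬛⬛⬛⬛⬛⬛⬛⬛
⬛⬛⬛⬛⬛⬛⬛⬛⬛⬛
⬛⬛⬛⬛⬛⬛⬛⬛⬛⬛
❓❓⬜🟩🟦🟫🟩🟦🟫❓
❓❓🟩⬛🟩🔴⬛🟫🟩❓
❓❓🟫⬜⬜🟩🟩🟩🟫❓
❓❓🟦🟩🟫⬛🟩⬜🟫❓
❓❓⬜🟩🟫🟩🟦🟩⬜❓
❓❓❓❓🟦⬜⬛🟩🟫❓

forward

⬛⬛⬛⬛⬛⬛⬛⬛⬛⬛
⬛⬛⬛⬛⬛⬛⬛⬛⬛⬛
⬛⬛⬛⬛⬛⬛⬛⬛⬛⬛
⬛⬛⬛⬛⬛⬛⬛⬛⬛⬛
⬛⬛⬛⬛⬛⬛⬛⬛⬛⬛
❓❓⬜🟩🟦🔴🟩🟦🟫❓
❓❓🟩⬛🟩🟫⬛🟫🟩❓
❓❓🟫⬜⬜🟩🟩🟩🟫❓
❓❓🟦🟩🟫⬛🟩⬜🟫❓
❓❓⬜🟩🟫🟩🟦🟩⬜❓

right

⬛⬛⬛⬛⬛⬛⬛⬛⬛⬛
⬛⬛⬛⬛⬛⬛⬛⬛⬛⬛
⬛⬛⬛⬛⬛⬛⬛⬛⬛⬛
⬛⬛⬛⬛⬛⬛⬛⬛⬛⬛
⬛⬛⬛⬛⬛⬛⬛⬛⬛⬛
❓⬜🟩🟦🟫🔴🟦🟫❓❓
❓🟩⬛🟩🟫⬛🟫🟩❓❓
❓🟫⬜⬜🟩🟩🟩🟫❓❓
❓🟦🟩🟫⬛🟩⬜🟫❓❓
❓⬜🟩🟫🟩🟦🟩⬜❓❓

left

⬛⬛⬛⬛⬛⬛⬛⬛⬛⬛
⬛⬛⬛⬛⬛⬛⬛⬛⬛⬛
⬛⬛⬛⬛⬛⬛⬛⬛⬛⬛
⬛⬛⬛⬛⬛⬛⬛⬛⬛⬛
⬛⬛⬛⬛⬛⬛⬛⬛⬛⬛
❓❓⬜🟩🟦🔴🟩🟦🟫❓
❓❓🟩⬛🟩🟫⬛🟫🟩❓
❓❓🟫⬜⬜🟩🟩🟩🟫❓
❓❓🟦🟩🟫⬛🟩⬜🟫❓
❓❓⬜🟩🟫🟩🟦🟩⬜❓

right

⬛⬛⬛⬛⬛⬛⬛⬛⬛⬛
⬛⬛⬛⬛⬛⬛⬛⬛⬛⬛
⬛⬛⬛⬛⬛⬛⬛⬛⬛⬛
⬛⬛⬛⬛⬛⬛⬛⬛⬛⬛
⬛⬛⬛⬛⬛⬛⬛⬛⬛⬛
❓⬜🟩🟦🟫🔴🟦🟫❓❓
❓🟩⬛🟩🟫⬛🟫🟩❓❓
❓🟫⬜⬜🟩🟩🟩🟫❓❓
❓🟦🟩🟫⬛🟩⬜🟫❓❓
❓⬜🟩🟫🟩🟦🟩⬜❓❓

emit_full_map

⬜🟩🟦🟫🔴🟦🟫
🟩⬛🟩🟫⬛🟫🟩
🟫⬜⬜🟩🟩🟩🟫
🟦🟩🟫⬛🟩⬜🟫
⬜🟩🟫🟩🟦🟩⬜
❓❓🟦⬜⬛🟩🟫


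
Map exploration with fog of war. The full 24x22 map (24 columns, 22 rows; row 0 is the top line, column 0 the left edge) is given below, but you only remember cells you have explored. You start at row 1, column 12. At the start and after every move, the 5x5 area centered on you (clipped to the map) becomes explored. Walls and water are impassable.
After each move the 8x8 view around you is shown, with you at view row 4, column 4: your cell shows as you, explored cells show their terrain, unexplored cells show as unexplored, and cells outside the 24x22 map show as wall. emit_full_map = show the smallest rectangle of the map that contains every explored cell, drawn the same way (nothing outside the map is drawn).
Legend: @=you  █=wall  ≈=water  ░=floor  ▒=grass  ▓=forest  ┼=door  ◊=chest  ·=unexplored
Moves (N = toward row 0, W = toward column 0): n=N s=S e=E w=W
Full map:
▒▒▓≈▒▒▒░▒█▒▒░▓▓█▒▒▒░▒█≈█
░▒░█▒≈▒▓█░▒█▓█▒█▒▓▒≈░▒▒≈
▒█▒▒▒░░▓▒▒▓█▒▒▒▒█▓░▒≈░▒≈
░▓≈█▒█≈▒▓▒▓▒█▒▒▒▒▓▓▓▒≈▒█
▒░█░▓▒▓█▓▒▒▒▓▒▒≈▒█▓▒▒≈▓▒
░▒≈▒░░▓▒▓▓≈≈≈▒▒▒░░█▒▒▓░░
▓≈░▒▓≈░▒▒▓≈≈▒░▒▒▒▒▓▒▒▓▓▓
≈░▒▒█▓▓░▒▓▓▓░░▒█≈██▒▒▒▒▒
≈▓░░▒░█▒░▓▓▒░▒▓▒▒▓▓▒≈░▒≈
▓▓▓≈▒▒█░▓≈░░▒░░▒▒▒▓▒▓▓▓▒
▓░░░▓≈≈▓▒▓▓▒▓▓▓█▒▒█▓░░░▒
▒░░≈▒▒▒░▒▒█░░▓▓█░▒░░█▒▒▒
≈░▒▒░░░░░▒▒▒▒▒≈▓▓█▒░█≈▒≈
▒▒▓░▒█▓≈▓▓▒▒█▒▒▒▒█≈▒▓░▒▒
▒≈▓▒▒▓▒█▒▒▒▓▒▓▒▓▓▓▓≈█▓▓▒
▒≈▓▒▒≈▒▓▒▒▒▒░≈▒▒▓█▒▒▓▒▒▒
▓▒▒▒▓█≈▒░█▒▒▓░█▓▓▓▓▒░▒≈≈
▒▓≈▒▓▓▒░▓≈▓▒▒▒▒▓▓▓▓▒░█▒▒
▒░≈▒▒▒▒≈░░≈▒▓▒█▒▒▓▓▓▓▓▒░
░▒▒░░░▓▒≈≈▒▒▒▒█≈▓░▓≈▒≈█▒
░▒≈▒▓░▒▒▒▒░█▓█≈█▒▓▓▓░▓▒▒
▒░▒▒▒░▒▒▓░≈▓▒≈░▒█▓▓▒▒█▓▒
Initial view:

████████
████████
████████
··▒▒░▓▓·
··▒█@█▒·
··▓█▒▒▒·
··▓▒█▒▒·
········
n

████████
████████
████████
████████
··▒▒@▓▓·
··▒█▓█▒·
··▓█▒▒▒·
··▓▒█▒▒·

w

████████
████████
████████
████████
··█▒@░▓▓
··░▒█▓█▒
··▒▓█▒▒▒
···▓▒█▒▒

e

████████
████████
████████
████████
·█▒▒@▓▓·
·░▒█▓█▒·
·▒▓█▒▒▒·
··▓▒█▒▒·

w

████████
████████
████████
████████
··█▒@░▓▓
··░▒█▓█▒
··▒▓█▒▒▒
···▓▒█▒▒

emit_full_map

█▒@░▓▓
░▒█▓█▒
▒▓█▒▒▒
·▓▒█▒▒

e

████████
████████
████████
████████
·█▒▒@▓▓·
·░▒█▓█▒·
·▒▓█▒▒▒·
··▓▒█▒▒·


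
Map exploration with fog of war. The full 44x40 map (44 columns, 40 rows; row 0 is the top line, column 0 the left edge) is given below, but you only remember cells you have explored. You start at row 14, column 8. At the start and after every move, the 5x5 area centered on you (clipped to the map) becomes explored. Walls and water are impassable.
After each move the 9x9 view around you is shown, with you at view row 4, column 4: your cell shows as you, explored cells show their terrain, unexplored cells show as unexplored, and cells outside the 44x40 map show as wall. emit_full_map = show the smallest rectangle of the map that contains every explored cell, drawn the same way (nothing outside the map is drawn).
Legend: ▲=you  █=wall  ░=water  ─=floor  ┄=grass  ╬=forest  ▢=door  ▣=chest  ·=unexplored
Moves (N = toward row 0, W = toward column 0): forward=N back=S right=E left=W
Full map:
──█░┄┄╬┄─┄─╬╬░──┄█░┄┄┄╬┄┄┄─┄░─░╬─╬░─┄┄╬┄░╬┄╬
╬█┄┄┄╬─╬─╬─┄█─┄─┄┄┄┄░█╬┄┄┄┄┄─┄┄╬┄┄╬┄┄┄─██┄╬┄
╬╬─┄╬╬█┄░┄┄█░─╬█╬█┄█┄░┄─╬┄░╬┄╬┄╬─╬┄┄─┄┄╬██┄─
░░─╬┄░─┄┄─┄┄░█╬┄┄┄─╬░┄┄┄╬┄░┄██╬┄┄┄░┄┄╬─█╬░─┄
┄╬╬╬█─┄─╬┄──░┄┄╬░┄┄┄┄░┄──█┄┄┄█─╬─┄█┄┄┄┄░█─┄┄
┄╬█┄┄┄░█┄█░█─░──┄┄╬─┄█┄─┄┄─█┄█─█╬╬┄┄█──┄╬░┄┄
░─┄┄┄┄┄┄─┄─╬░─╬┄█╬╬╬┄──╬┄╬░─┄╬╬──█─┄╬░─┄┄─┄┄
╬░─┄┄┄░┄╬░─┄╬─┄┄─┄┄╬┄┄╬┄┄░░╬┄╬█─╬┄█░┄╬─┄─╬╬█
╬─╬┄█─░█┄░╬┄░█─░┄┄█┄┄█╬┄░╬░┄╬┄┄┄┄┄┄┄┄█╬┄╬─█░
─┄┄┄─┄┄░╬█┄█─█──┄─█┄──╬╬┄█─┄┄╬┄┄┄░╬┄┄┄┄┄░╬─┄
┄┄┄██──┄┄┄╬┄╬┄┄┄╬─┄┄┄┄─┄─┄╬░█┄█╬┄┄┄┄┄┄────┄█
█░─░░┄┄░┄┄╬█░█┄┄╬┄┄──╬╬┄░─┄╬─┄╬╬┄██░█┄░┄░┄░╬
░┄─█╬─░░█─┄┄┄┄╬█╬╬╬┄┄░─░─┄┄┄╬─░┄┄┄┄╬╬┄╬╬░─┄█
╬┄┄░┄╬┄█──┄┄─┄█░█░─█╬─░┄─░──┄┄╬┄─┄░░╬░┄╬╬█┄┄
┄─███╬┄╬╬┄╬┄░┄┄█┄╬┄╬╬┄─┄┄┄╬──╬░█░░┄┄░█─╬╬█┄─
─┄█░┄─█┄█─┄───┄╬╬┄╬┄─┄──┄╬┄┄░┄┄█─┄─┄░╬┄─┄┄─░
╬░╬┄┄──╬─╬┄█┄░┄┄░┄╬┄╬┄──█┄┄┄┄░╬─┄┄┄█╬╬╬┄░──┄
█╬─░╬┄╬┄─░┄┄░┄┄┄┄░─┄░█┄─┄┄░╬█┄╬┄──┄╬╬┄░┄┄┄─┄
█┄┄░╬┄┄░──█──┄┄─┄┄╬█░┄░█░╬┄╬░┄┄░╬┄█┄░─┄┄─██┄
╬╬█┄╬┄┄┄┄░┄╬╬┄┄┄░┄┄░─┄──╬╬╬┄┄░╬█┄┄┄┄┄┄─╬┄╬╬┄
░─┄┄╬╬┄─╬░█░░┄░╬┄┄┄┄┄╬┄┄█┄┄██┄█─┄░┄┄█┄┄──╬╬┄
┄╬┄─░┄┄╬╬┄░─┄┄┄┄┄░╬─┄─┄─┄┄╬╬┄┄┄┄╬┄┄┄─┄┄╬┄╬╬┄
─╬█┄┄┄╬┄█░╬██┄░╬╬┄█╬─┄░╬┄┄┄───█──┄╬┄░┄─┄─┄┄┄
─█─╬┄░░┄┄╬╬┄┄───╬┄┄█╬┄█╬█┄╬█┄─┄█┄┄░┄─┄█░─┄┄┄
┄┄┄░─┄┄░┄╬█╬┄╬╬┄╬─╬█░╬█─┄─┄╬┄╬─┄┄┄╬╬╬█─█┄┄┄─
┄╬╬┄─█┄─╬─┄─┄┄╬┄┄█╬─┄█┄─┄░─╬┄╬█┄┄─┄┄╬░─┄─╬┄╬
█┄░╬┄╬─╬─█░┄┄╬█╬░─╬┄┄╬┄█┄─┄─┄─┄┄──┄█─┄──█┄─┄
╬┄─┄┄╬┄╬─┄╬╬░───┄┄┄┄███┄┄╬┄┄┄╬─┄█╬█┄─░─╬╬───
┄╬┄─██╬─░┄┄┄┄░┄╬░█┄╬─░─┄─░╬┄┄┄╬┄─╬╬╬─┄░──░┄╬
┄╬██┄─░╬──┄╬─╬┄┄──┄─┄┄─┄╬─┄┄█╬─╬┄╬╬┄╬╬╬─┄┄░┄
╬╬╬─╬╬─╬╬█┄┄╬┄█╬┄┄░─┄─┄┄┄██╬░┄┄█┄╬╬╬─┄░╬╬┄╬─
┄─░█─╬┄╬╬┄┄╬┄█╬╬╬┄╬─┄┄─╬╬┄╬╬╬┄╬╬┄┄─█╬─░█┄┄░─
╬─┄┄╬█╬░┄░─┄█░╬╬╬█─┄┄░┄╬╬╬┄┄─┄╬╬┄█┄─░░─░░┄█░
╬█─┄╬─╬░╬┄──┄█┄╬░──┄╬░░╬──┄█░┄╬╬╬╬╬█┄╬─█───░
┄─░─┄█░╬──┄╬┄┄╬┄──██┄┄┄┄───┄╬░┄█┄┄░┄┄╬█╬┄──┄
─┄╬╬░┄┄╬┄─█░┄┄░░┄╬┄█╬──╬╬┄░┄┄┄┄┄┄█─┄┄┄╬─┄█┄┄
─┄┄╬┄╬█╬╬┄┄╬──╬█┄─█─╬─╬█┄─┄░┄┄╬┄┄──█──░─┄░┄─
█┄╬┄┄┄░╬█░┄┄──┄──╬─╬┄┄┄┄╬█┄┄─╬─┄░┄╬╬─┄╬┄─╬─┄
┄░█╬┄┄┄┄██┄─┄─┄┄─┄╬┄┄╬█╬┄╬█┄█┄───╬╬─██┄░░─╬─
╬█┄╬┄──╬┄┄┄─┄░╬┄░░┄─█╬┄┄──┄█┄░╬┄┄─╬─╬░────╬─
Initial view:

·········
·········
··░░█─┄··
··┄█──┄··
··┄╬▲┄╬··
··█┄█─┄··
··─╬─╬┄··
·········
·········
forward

·········
·········
··┄░┄┄╬··
··░░█─┄··
··┄█▲─┄··
··┄╬╬┄╬··
··█┄█─┄··
··─╬─╬┄··
·········

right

·········
·········
·┄░┄┄╬█··
·░░█─┄┄··
·┄█─▲┄┄··
·┄╬╬┄╬┄··
·█┄█─┄─··
·─╬─╬┄···
·········

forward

·········
·········
··┄┄┄╬┄··
·┄░┄┄╬█··
·░░█▲┄┄··
·┄█──┄┄··
·┄╬╬┄╬┄··
·█┄█─┄─··
·─╬─╬┄···

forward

·········
·········
··░╬█┄█··
··┄┄┄╬┄··
·┄░┄▲╬█··
·░░█─┄┄··
·┄█──┄┄··
·┄╬╬┄╬┄··
·█┄█─┄─··

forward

·········
·········
··█┄░╬┄··
··░╬█┄█··
··┄┄▲╬┄··
·┄░┄┄╬█··
·░░█─┄┄··
·┄█──┄┄··
·┄╬╬┄╬┄··

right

·········
·········
·█┄░╬┄░··
·░╬█┄█─··
·┄┄┄▲┄╬··
┄░┄┄╬█░··
░░█─┄┄┄··
┄█──┄┄···
┄╬╬┄╬┄···

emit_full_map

·█┄░╬┄░
·░╬█┄█─
·┄┄┄▲┄╬
┄░┄┄╬█░
░░█─┄┄┄
┄█──┄┄·
┄╬╬┄╬┄·
█┄█─┄─·
─╬─╬┄··

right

·········
·········
█┄░╬┄░█··
░╬█┄█─█··
┄┄┄╬▲╬┄··
░┄┄╬█░█··
░█─┄┄┄┄··
█──┄┄····
╬╬┄╬┄····

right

·········
·········
┄░╬┄░█─··
╬█┄█─█─··
┄┄╬┄▲┄┄··
┄┄╬█░█┄··
█─┄┄┄┄╬··
──┄┄·····
╬┄╬┄·····

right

·········
·········
░╬┄░█─░··
█┄█─█──··
┄╬┄╬▲┄┄··
┄╬█░█┄┄··
─┄┄┄┄╬█··
─┄┄······
┄╬┄······

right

·········
·········
╬┄░█─░┄··
┄█─█──┄··
╬┄╬┄▲┄╬··
╬█░█┄┄╬··
┄┄┄┄╬█╬··
┄┄·······
╬┄·······

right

·········
·········
┄░█─░┄┄··
█─█──┄─··
┄╬┄┄▲╬─··
█░█┄┄╬┄··
┄┄┄╬█╬╬··
┄········
┄········

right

·········
·········
░█─░┄┄█··
─█──┄─█··
╬┄┄┄▲─┄··
░█┄┄╬┄┄··
┄┄╬█╬╬╬··
·········
·········

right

·········
·········
█─░┄┄█┄··
█──┄─█┄··
┄┄┄╬▲┄┄··
█┄┄╬┄┄─··
┄╬█╬╬╬┄··
·········
·········

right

·········
·········
─░┄┄█┄┄··
──┄─█┄─··
┄┄╬─▲┄┄··
┄┄╬┄┄──··
╬█╬╬╬┄┄··
·········
·········

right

·········
·········
░┄┄█┄┄█··
─┄─█┄──··
┄╬─┄▲┄┄··
┄╬┄┄──╬··
█╬╬╬┄┄░··
·········
·········

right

·········
·········
┄┄█┄┄█╬··
┄─█┄──╬··
╬─┄┄▲┄─··
╬┄┄──╬╬··
╬╬╬┄┄░─··
·········
·········

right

·········
·········
┄█┄┄█╬┄··
─█┄──╬╬··
─┄┄┄▲─┄··
┄┄──╬╬┄··
╬╬┄┄░─░··
·········
·········

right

·········
·········
█┄┄█╬┄░··
█┄──╬╬┄··
┄┄┄┄▲┄─··
┄──╬╬┄░··
╬┄┄░─░─··
·········
·········

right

·········
·········
┄┄█╬┄░╬··
┄──╬╬┄█··
┄┄┄─▲─┄··
──╬╬┄░─··
┄┄░─░─┄··
·········
·········

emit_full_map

·█┄░╬┄░█─░┄┄█┄┄█╬┄░╬
·░╬█┄█─█──┄─█┄──╬╬┄█
·┄┄┄╬┄╬┄┄┄╬─┄┄┄┄─▲─┄
┄░┄┄╬█░█┄┄╬┄┄──╬╬┄░─
░░█─┄┄┄┄╬█╬╬╬┄┄░─░─┄
┄█──┄┄··············
┄╬╬┄╬┄··············
█┄█─┄─··············
─╬─╬┄···············

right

·········
·········
┄█╬┄░╬░··
──╬╬┄█─··
┄┄─┄▲┄╬··
─╬╬┄░─┄··
┄░─░─┄┄··
·········
·········

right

·········
·········
█╬┄░╬░┄··
─╬╬┄█─┄··
┄─┄─▲╬░··
╬╬┄░─┄╬··
░─░─┄┄┄··
·········
·········

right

·········
·········
╬┄░╬░┄╬··
╬╬┄█─┄┄··
─┄─┄▲░█··
╬┄░─┄╬─··
─░─┄┄┄╬··
·········
·········

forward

·········
·········
··┄░░╬┄··
╬┄░╬░┄╬··
╬╬┄█▲┄┄··
─┄─┄╬░█··
╬┄░─┄╬─··
─░─┄┄┄╬··
·········

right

·········
·········
·┄░░╬┄╬··
┄░╬░┄╬┄··
╬┄█─▲┄╬··
┄─┄╬░█┄··
┄░─┄╬─┄··
░─┄┄┄╬···
·········

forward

·········
·········
··╬░─┄╬··
·┄░░╬┄╬··
┄░╬░▲╬┄··
╬┄█─┄┄╬··
┄─┄╬░█┄··
┄░─┄╬─┄··
░─┄┄┄╬···

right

·········
·········
·╬░─┄╬╬··
┄░░╬┄╬█··
░╬░┄▲┄┄··
┄█─┄┄╬┄··
─┄╬░█┄█··
░─┄╬─┄···
─┄┄┄╬····

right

·········
·········
╬░─┄╬╬─··
░░╬┄╬█─··
╬░┄╬▲┄┄··
█─┄┄╬┄┄··
┄╬░█┄█╬··
─┄╬─┄····
┄┄┄╬·····

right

·········
·········
░─┄╬╬──··
░╬┄╬█─╬··
░┄╬┄▲┄┄··
─┄┄╬┄┄┄··
╬░█┄█╬┄··
┄╬─┄·····
┄┄╬······

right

·········
·········
─┄╬╬──█··
╬┄╬█─╬┄··
┄╬┄┄▲┄┄··
┄┄╬┄┄┄░··
░█┄█╬┄┄··
╬─┄······
┄╬·······

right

·········
·········
┄╬╬──█─··
┄╬█─╬┄█··
╬┄┄┄▲┄┄··
┄╬┄┄┄░╬··
█┄█╬┄┄┄··
─┄·······
╬········

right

·········
·········
╬╬──█─┄··
╬█─╬┄█░··
┄┄┄┄▲┄┄··
╬┄┄┄░╬┄··
┄█╬┄┄┄┄··
┄········
·········

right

·········
·········
╬──█─┄╬··
█─╬┄█░┄··
┄┄┄┄▲┄┄··
┄┄┄░╬┄┄··
█╬┄┄┄┄┄··
·········
·········

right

·········
·········
──█─┄╬░··
─╬┄█░┄╬··
┄┄┄┄▲┄█··
┄┄░╬┄┄┄··
╬┄┄┄┄┄┄··
·········
·········

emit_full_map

···················╬░─┄╬╬──█─┄╬░
··················┄░░╬┄╬█─╬┄█░┄╬
·█┄░╬┄░█─░┄┄█┄┄█╬┄░╬░┄╬┄┄┄┄┄┄▲┄█
·░╬█┄█─█──┄─█┄──╬╬┄█─┄┄╬┄┄┄░╬┄┄┄
·┄┄┄╬┄╬┄┄┄╬─┄┄┄┄─┄─┄╬░█┄█╬┄┄┄┄┄┄
┄░┄┄╬█░█┄┄╬┄┄──╬╬┄░─┄╬─┄········
░░█─┄┄┄┄╬█╬╬╬┄┄░─░─┄┄┄╬·········
┄█──┄┄··························
┄╬╬┄╬┄··························
█┄█─┄─··························
─╬─╬┄···························


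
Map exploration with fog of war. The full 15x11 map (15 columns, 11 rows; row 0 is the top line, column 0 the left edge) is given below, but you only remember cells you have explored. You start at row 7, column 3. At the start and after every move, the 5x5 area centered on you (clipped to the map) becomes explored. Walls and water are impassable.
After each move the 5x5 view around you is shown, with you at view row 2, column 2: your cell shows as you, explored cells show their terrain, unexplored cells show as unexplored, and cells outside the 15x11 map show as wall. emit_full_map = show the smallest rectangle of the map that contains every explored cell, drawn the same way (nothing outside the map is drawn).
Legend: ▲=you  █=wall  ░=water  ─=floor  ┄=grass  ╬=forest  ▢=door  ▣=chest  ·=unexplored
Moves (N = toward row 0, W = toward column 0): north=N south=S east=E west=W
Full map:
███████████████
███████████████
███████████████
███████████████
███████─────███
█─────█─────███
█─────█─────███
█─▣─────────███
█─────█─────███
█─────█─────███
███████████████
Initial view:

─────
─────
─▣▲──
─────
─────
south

─────
─▣───
──▲──
─────
█████

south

─▣───
─────
──▲──
█████
█████

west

█─▣──
█────
█─▲──
█████
█████

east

─▣───
─────
──▲──
█████
█████

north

─────
─▣───
──▲──
─────
█████

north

─────
─────
─▣▲──
─────
─────

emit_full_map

·─────
·─────
█─▣▲──
█─────
█─────
██████

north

█████
─────
──▲──
─▣───
─────

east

█████
────█
──▲─█
▣────
────█

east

████─
───█─
──▲█─
─────
───█─

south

───█─
───█─
──▲──
───█─
───█─

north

████─
───█─
──▲█─
─────
───█─

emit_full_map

·██████─
·─────█─
·────▲█─
█─▣─────
█─────█─
█─────█─
██████··

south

───█─
───█─
──▲──
───█─
───█─

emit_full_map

·██████─
·─────█─
·─────█─
█─▣──▲──
█─────█─
█─────█─
██████··


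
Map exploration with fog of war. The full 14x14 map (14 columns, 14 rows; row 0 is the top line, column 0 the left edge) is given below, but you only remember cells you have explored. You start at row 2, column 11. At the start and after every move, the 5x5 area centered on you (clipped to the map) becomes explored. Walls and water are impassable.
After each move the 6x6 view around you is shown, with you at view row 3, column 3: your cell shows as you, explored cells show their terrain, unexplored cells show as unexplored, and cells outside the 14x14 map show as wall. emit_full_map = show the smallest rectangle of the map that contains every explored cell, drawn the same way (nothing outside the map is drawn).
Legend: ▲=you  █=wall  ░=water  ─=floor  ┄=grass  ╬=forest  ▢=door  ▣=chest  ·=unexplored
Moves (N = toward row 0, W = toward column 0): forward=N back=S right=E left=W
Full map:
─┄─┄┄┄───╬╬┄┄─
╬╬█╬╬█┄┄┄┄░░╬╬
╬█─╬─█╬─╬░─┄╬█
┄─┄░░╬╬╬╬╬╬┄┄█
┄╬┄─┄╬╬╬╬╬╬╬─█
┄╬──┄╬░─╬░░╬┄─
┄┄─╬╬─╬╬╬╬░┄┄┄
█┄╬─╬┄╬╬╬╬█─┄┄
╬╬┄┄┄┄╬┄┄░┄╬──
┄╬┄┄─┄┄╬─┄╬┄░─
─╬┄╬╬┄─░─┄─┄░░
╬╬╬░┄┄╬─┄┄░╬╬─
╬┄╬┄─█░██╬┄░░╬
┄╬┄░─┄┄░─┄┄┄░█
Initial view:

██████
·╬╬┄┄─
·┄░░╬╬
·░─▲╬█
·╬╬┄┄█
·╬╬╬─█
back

·╬╬┄┄─
·┄░░╬╬
·░─┄╬█
·╬╬▲┄█
·╬╬╬─█
·░░╬┄─

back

·┄░░╬╬
·░─┄╬█
·╬╬┄┄█
·╬╬▲─█
·░░╬┄─
·╬░┄┄┄

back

·░─┄╬█
·╬╬┄┄█
·╬╬╬─█
·░░▲┄─
·╬░┄┄┄
·╬█─┄┄

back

·╬╬┄┄█
·╬╬╬─█
·░░╬┄─
·╬░▲┄┄
·╬█─┄┄
·░┄╬──

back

·╬╬╬─█
·░░╬┄─
·╬░┄┄┄
·╬█▲┄┄
·░┄╬──
·┄╬┄░─

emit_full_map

╬╬┄┄─
┄░░╬╬
░─┄╬█
╬╬┄┄█
╬╬╬─█
░░╬┄─
╬░┄┄┄
╬█▲┄┄
░┄╬──
┄╬┄░─

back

·░░╬┄─
·╬░┄┄┄
·╬█─┄┄
·░┄▲──
·┄╬┄░─
·┄─┄░░

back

·╬░┄┄┄
·╬█─┄┄
·░┄╬──
·┄╬▲░─
·┄─┄░░
·┄░╬╬─

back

·╬█─┄┄
·░┄╬──
·┄╬┄░─
·┄─▲░░
·┄░╬╬─
·╬┄░░╬

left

··╬█─┄
·┄░┄╬─
·─┄╬┄░
·─┄▲┄░
·┄┄░╬╬
·█╬┄░░

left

···╬█─
·┄┄░┄╬
·╬─┄╬┄
·░─▲─┄
·─┄┄░╬
·██╬┄░

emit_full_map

··╬╬┄┄─
··┄░░╬╬
··░─┄╬█
··╬╬┄┄█
··╬╬╬─█
··░░╬┄─
··╬░┄┄┄
··╬█─┄┄
┄┄░┄╬──
╬─┄╬┄░─
░─▲─┄░░
─┄┄░╬╬─
██╬┄░░╬

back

·┄┄░┄╬
·╬─┄╬┄
·░─┄─┄
·─┄▲░╬
·██╬┄░
·░─┄┄┄

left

··┄┄░┄
·┄╬─┄╬
·─░─┄─
·╬─▲┄░
·░██╬┄
·┄░─┄┄

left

···┄┄░
·┄┄╬─┄
·┄─░─┄
·┄╬▲┄┄
·█░██╬
·┄┄░─┄

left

····┄┄
·─┄┄╬─
·╬┄─░─
·┄┄▲─┄
·─█░██
·─┄┄░─

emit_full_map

·····╬╬┄┄─
·····┄░░╬╬
·····░─┄╬█
·····╬╬┄┄█
·····╬╬╬─█
·····░░╬┄─
·····╬░┄┄┄
·····╬█─┄┄
···┄┄░┄╬──
─┄┄╬─┄╬┄░─
╬┄─░─┄─┄░░
┄┄▲─┄┄░╬╬─
─█░██╬┄░░╬
─┄┄░─┄┄┄··
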